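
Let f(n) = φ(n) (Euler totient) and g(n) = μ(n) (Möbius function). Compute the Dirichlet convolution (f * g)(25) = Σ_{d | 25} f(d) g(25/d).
(φ * μ)(25) = 16

Divisors of 25: [1, 5, 25]. For each d | 25:
  d = 1: φ(1) · μ(25/1) = 1 · 0 = 0
  d = 5: φ(5) · μ(25/5) = 4 · -1 = -4
  d = 25: φ(25) · μ(25/25) = 20 · 1 = 20
Summing: (φ * μ)(25) = 0 + -4 + 20 = 16.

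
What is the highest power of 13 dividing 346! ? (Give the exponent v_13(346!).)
v_13(346!) = 28

Legendre's formula: v_p(n!) = Σ_{k ≥ 1} ⌊n / p^k⌋. For p = 13, n = 346, the terms are:
  ⌊346/13^1⌋ = ⌊346/13⌋ = 26
  ⌊346/13^2⌋ = ⌊346/169⌋ = 2
(the next term ⌊346/13^3⌋ = 0, terminating the sum). Summing: v_13(346!) = 26 + 2 = 28.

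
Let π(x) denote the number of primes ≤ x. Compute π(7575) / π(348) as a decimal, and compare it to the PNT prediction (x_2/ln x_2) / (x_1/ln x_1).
π(7575)/π(348) = 961/69 ≈ 13.9275;  PNT prediction ≈ 14.2608.

π(348) = 69 and π(7575) = 961, so π(7575)/π(348) ≈ 13.9275. The PNT-predicted ratio is (7575/ln(7575)) / (348/ln(348)) ≈ 14.2608. The two agree to within a few percent, as expected.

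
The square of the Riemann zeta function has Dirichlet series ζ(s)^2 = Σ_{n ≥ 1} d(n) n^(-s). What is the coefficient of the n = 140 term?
d(140) = 12

ζ(s)^2 = (Σ 1/m^s)(Σ 1/k^s). The coefficient of 1/n^s in the product is the number of ordered pairs (m, k) with mk = n, which equals d(n). For n = 140, divisors are [1, 2, 4, 5, 7, 10, 14, 20, 28, 35, 70, 140], so d(140) = 12.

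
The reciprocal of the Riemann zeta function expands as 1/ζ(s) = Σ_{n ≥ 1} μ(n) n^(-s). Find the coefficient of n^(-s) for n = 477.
μ(477) = 0

Factor n = 477 = 3^2 · 53. μ(n) = 0 if any exponent ≥ 2 (not squarefree); otherwise μ(n) = (−1)^{ω(n)} where ω(n) is the number of distinct prime factors. Applying: μ(477) = 0.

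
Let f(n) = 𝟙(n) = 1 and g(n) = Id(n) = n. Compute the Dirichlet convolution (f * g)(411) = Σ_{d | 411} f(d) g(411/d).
(𝟙 * Id)(411) = 552

Divisors of 411: [1, 3, 137, 411]. For each d | 411:
  d = 1: 𝟙(1) · Id(411/1) = 1 · 411 = 411
  d = 3: 𝟙(3) · Id(411/3) = 1 · 137 = 137
  d = 137: 𝟙(137) · Id(411/137) = 1 · 3 = 3
  d = 411: 𝟙(411) · Id(411/411) = 1 · 1 = 1
Summing: (𝟙 * Id)(411) = 411 + 137 + 3 + 1 = 552.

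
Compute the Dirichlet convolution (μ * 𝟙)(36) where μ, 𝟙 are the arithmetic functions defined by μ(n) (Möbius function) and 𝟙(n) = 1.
(μ * 𝟙)(36) = 0

Divisors of 36: [1, 2, 3, 4, 6, 9, 12, 18, 36]. For each d | 36:
  d = 1: μ(1) · 𝟙(36/1) = 1 · 1 = 1
  d = 2: μ(2) · 𝟙(36/2) = -1 · 1 = -1
  d = 3: μ(3) · 𝟙(36/3) = -1 · 1 = -1
  d = 4: μ(4) · 𝟙(36/4) = 0 · 1 = 0
  d = 6: μ(6) · 𝟙(36/6) = 1 · 1 = 1
  d = 9: μ(9) · 𝟙(36/9) = 0 · 1 = 0
  d = 12: μ(12) · 𝟙(36/12) = 0 · 1 = 0
  d = 18: μ(18) · 𝟙(36/18) = 0 · 1 = 0
  d = 36: μ(36) · 𝟙(36/36) = 0 · 1 = 0
Summing: (μ * 𝟙)(36) = 1 + -1 + -1 + 0 + 1 + 0 + 0 + 0 + 0 = 0.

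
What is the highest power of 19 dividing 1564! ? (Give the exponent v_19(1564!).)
v_19(1564!) = 86

Legendre's formula: v_p(n!) = Σ_{k ≥ 1} ⌊n / p^k⌋. For p = 19, n = 1564, the terms are:
  ⌊1564/19^1⌋ = ⌊1564/19⌋ = 82
  ⌊1564/19^2⌋ = ⌊1564/361⌋ = 4
(the next term ⌊1564/19^3⌋ = 0, terminating the sum). Summing: v_19(1564!) = 82 + 4 = 86.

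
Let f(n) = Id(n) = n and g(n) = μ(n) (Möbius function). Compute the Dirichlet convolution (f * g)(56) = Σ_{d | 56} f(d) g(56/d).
(Id * μ)(56) = 24

Divisors of 56: [1, 2, 4, 7, 8, 14, 28, 56]. For each d | 56:
  d = 1: Id(1) · μ(56/1) = 1 · 0 = 0
  d = 2: Id(2) · μ(56/2) = 2 · 0 = 0
  d = 4: Id(4) · μ(56/4) = 4 · 1 = 4
  d = 7: Id(7) · μ(56/7) = 7 · 0 = 0
  d = 8: Id(8) · μ(56/8) = 8 · -1 = -8
  d = 14: Id(14) · μ(56/14) = 14 · 0 = 0
  d = 28: Id(28) · μ(56/28) = 28 · -1 = -28
  d = 56: Id(56) · μ(56/56) = 56 · 1 = 56
Summing: (Id * μ)(56) = 0 + 0 + 4 + 0 + -8 + 0 + -28 + 56 = 24.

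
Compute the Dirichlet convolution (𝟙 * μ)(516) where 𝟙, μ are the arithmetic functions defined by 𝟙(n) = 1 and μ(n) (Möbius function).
(𝟙 * μ)(516) = 0

Divisors of 516: [1, 2, 3, 4, 6, 12, 43, 86, 129, 172, 258, 516]. For each d | 516:
  d = 1: 𝟙(1) · μ(516/1) = 1 · 0 = 0
  d = 2: 𝟙(2) · μ(516/2) = 1 · -1 = -1
  d = 3: 𝟙(3) · μ(516/3) = 1 · 0 = 0
  d = 4: 𝟙(4) · μ(516/4) = 1 · 1 = 1
  d = 6: 𝟙(6) · μ(516/6) = 1 · 1 = 1
  d = 12: 𝟙(12) · μ(516/12) = 1 · -1 = -1
  d = 43: 𝟙(43) · μ(516/43) = 1 · 0 = 0
  d = 86: 𝟙(86) · μ(516/86) = 1 · 1 = 1
  d = 129: 𝟙(129) · μ(516/129) = 1 · 0 = 0
  d = 172: 𝟙(172) · μ(516/172) = 1 · -1 = -1
  d = 258: 𝟙(258) · μ(516/258) = 1 · -1 = -1
  d = 516: 𝟙(516) · μ(516/516) = 1 · 1 = 1
Summing: (𝟙 * μ)(516) = 0 + -1 + 0 + 1 + 1 + -1 + 0 + 1 + 0 + -1 + -1 + 1 = 0.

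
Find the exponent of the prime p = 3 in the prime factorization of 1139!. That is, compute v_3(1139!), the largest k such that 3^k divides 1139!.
v_3(1139!) = 566

Legendre's formula: v_p(n!) = Σ_{k ≥ 1} ⌊n / p^k⌋. For p = 3, n = 1139, the terms are:
  ⌊1139/3^1⌋ = ⌊1139/3⌋ = 379
  ⌊1139/3^2⌋ = ⌊1139/9⌋ = 126
  ⌊1139/3^3⌋ = ⌊1139/27⌋ = 42
  ⌊1139/3^4⌋ = ⌊1139/81⌋ = 14
  ⌊1139/3^5⌋ = ⌊1139/243⌋ = 4
  ⌊1139/3^6⌋ = ⌊1139/729⌋ = 1
(the next term ⌊1139/3^7⌋ = 0, terminating the sum). Summing: v_3(1139!) = 379 + 126 + 42 + 14 + 4 + 1 = 566.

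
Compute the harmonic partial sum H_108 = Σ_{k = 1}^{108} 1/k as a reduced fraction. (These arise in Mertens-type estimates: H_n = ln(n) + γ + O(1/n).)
H_108 = 81704399374878842092679986459517574603754626787/15521442759214556458772607587176753329489754560

Direct summation: H_108 = 1 + 1/2 + ... + 1/108. The least common denominator is lcm(1, ..., 108) = 77607213796072782293863037935883766647448772800; over this denominator the numerator is 77607213796072782293863037935883766647448772800 + 38803606898036391146931518967941883323724386400 + 25869071265357594097954345978627922215816257600 + 19401803449018195573465759483970941661862193200 + 15521442759214556458772607587176753329489754560 + 12934535632678797048977172989313961107908128800 + 11086744828010397470551862562269109521064110400 + 9700901724509097786732879741985470830931096600 + 8623023755119198032651448659542640738605419200 + 7760721379607278229386303793588376664744877280 + 7055201254188434753987548903262160604313524800 + 6467267816339398524488586494656980553954064400 + 5969785676620983253374079841221828203649905600 + 5543372414005198735275931281134554760532055200 + 5173814253071518819590869195725584443163251520 + 4850450862254548893366439870992735415465548300 + 4565130223298398958462531643287280391026398400 + 4311511877559599016325724329771320369302709600 + 4084590199793304331255949365046514034076251200 + 3880360689803639114693151896794188332372438640 + 3695581609336799156850620854089703173688036800 + 3527600627094217376993774451631080302156762400 + 3374226686785773143211436431994946375976033600 + 3233633908169699262244293247328490276977032200 + 3104288551842911291754521517435350665897950912 + 2984892838310491626687039920610914101824952800 + 2874341251706399344217149553180880246201806400 + 2771686207002599367637965640567277380266027600 + 2676110820554233872202173721927026436118923200 + 2586907126535759409795434597862792221581625760 + 2503458509550734912705259288254315053143508800 + 2425225431127274446683219935496367707732774150 + 2351733751396144917995849634420720201437841600 + 2282565111649199479231265821643640195513199200 + 2217348965602079494110372512453821904212822080 + 2155755938779799508162862164885660184651354800 + 2097492264758723845780082106375236936417534400 + 2042295099896652165627974682523257017038125600 + 1989928558873661084458026613740609401216635200 + 1940180344901819557346575948397094166186219320 + 1892858873074945909606415559411799186523140800 + 1847790804668399578425310427044851586844018400 + 1804818925490064704508442742694971317382529600 + 1763800313547108688496887225815540151078381200 + 1724604751023839606530289731908528147721083840 + 1687113343392886571605718215997473187988016800 + 1651217314810059197741766764593271630796782400 + 1616816954084849631122146623664245138488516100 + 1583820689715771067221694651752729931580587200 + 1552144275921455645877260758717675332948975456 + 1521710074432799652820843881095760130342132800 + 1492446419155245813343519960305457050912476400 + 1464287052756090231959679961054410691461297600 + 1437170625853199672108574776590440123100903200 + 1411040250837686950797509780652432120862704960 + 1385843103501299683818982820283638690133013800 + 1361530066597768110418649788348838011358750400 + 1338055410277116936101086860963513218059461600 + 1315376505018182750743441320947182485549979200 + 1293453563267879704897717298931396110790812880 + 1272249406492996431046935048129242076187684800 + 1251729254775367456352629644127157526571754400 + 1231860536445599718950206951363234391229345600 + 1212612715563637223341609967748183853866387075 + 1193957135324196650674815968244365640729981120 + 1175866875698072458997924817210360100718920800 + 1158316623821981825281537879640056218618638400 + 1141282555824599739615632910821820097756599600 + 1124742228928591047737145477331648791992011200 + 1108674482801039747055186256226910952106411040 + 1093059349240461722448775182195546009118996800 + 1077877969389899754081431082442830092325677400 + 1063112517754421675258397779943613241745873600 + 1048746132379361922890041053187618468208767200 + 1034762850614303763918173839145116888632650304 + 1021147549948326082813987341261628508519062800 + 1007885893455490679141078414751737229187646400 + 994964279436830542229013306870304700608317600 + 982369794886997244226114404251693248701883200 + 970090172450909778673287974198547083093109660 + 958113750568799781405716517726960082067268800 + 946429436537472954803207779705899593261570400 + 935026672241840750528470336576912851174081600 + 923895402334199789212655213522425793422009200 + 913026044659679791692506328657456078205279680 + 902409462745032352254221371347485658691264800 + 892036940184744624067391240642342145372974400 + 881900156773554344248443612907770075539190600 + 871991166248008789818685819504311984802795200 + 862302375511919803265144865954264073860541920 + 852826525231569036196297120174546886235700800 + 843556671696443285802859107998736593994008400 + 834486169850244970901753096084771684381169600 + 825608657405029598870883382296635815398391200 + 816918039958660866251189873009302806815250240 + 808408477042424815561073311832122569244258050 + 800074369031678167977969463256533676777822400 + 791910344857885533610847325876364965790293600 + 783911250465381639331949878140240067145947200 + 776072137960727822938630379358837666474487728 + 768388255406661210830327108276076897499492800 + 760855037216399826410421940547880065171066400 + 753468095107502740717116873163920064538337600 + 746223209577622906671759980152728525456238200 + 739116321867359831370124170817940634737607360 + 732143526378045115979839980527205345730648800 + 725301063514698899942645214354053893901390400 + 718585312926599836054287388295220061550451600 = 408521996874394210463399932297587873018773133935, so H_108 = 408521996874394210463399932297587873018773133935/77607213796072782293863037935883766647448772800; reducing by gcd(408521996874394210463399932297587873018773133935, 77607213796072782293863037935883766647448772800) = 5 gives 81704399374878842092679986459517574603754626787/15521442759214556458772607587176753329489754560 ≈ 5.26397. (The PNT-adjacent estimate ln(108) + γ ≈ 5.25935 matches within O(1/n).)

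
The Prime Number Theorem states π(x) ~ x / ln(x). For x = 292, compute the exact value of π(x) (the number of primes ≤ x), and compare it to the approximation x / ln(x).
π(292) = 61;  x/ln(x) ≈ 51.44;  relative error ≈ 15.68%.

Directly count primes up to 292: π(292) = 61. The PNT approximation gives 292/ln(292) ≈ 292/5.67675 ≈ 51.44. Relative error (π(x) − x/ln(x)) / π(x) ≈ 15.68%; the approximation is known to undercount slightly (Li(x) is a better estimate).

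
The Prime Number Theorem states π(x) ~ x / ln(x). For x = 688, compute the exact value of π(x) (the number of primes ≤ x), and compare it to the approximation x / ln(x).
π(688) = 124;  x/ln(x) ≈ 105.30;  relative error ≈ 15.08%.

Directly count primes up to 688: π(688) = 124. The PNT approximation gives 688/ln(688) ≈ 688/6.53379 ≈ 105.30. Relative error (π(x) − x/ln(x)) / π(x) ≈ 15.08%; the approximation is known to undercount slightly (Li(x) is a better estimate).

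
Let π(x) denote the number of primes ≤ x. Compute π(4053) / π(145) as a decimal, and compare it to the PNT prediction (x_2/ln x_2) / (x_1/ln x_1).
π(4053)/π(145) = 559/34 ≈ 16.4412;  PNT prediction ≈ 16.7455.

π(145) = 34 and π(4053) = 559, so π(4053)/π(145) ≈ 16.4412. The PNT-predicted ratio is (4053/ln(4053)) / (145/ln(145)) ≈ 16.7455. The two agree to within a few percent, as expected.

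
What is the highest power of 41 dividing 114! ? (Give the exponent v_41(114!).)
v_41(114!) = 2

Legendre's formula: v_p(n!) = Σ_{k ≥ 1} ⌊n / p^k⌋. For p = 41, n = 114, the terms are:
  ⌊114/41^1⌋ = ⌊114/41⌋ = 2
(the next term ⌊114/41^2⌋ = 0, terminating the sum). Summing: v_41(114!) = 2 = 2.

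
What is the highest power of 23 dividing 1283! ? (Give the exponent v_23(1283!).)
v_23(1283!) = 57

Legendre's formula: v_p(n!) = Σ_{k ≥ 1} ⌊n / p^k⌋. For p = 23, n = 1283, the terms are:
  ⌊1283/23^1⌋ = ⌊1283/23⌋ = 55
  ⌊1283/23^2⌋ = ⌊1283/529⌋ = 2
(the next term ⌊1283/23^3⌋ = 0, terminating the sum). Summing: v_23(1283!) = 55 + 2 = 57.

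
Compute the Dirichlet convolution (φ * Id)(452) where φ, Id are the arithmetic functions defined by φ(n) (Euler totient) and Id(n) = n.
(φ * Id)(452) = 1800

Divisors of 452: [1, 2, 4, 113, 226, 452]. For each d | 452:
  d = 1: φ(1) · Id(452/1) = 1 · 452 = 452
  d = 2: φ(2) · Id(452/2) = 1 · 226 = 226
  d = 4: φ(4) · Id(452/4) = 2 · 113 = 226
  d = 113: φ(113) · Id(452/113) = 112 · 4 = 448
  d = 226: φ(226) · Id(452/226) = 112 · 2 = 224
  d = 452: φ(452) · Id(452/452) = 224 · 1 = 224
Summing: (φ * Id)(452) = 452 + 226 + 226 + 448 + 224 + 224 = 1800.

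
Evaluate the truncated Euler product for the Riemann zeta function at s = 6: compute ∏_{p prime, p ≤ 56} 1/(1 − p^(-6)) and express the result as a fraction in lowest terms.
∏ = 16399916697843255011967930971578711261087839227653922144798329822985430357794635/16120340632419383592544649060829667066167081196619966516987203957241678930116608

The primes p ≤ 56 are [2, 3, 5, 7, 11, 13, 17, 19, 23, 29, 31, 37, 41, 43, 47, 53]. For each prime, (1 − 1/p^6)^(-1) = p^6 / (p^6 − 1). The product is (1 − 1/2^6)^(-1), (1 − 1/3^6)^(-1), (1 − 1/5^6)^(-1), (1 − 1/7^6)^(-1), (1 − 1/11^6)^(-1), (1 − 1/13^6)^(-1), (1 − 1/17^6)^(-1), (1 − 1/19^6)^(-1), (1 − 1/23^6)^(-1), (1 − 1/29^6)^(-1), (1 − 1/31^6)^(-1), (1 − 1/37^6)^(-1), (1 − 1/41^6)^(-1), (1 − 1/43^6)^(-1), (1 − 1/47^6)^(-1), (1 − 1/53^6)^(-1) = ∏ p^6 / (p^6 − 1) = 16399916697843255011967930971578711261087839227653922144798329822985430357794635/16120340632419383592544649060829667066167081196619966516987203957241678930116608.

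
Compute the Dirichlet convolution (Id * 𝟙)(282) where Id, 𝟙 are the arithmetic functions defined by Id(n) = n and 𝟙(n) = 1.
(Id * 𝟙)(282) = 576

Divisors of 282: [1, 2, 3, 6, 47, 94, 141, 282]. For each d | 282:
  d = 1: Id(1) · 𝟙(282/1) = 1 · 1 = 1
  d = 2: Id(2) · 𝟙(282/2) = 2 · 1 = 2
  d = 3: Id(3) · 𝟙(282/3) = 3 · 1 = 3
  d = 6: Id(6) · 𝟙(282/6) = 6 · 1 = 6
  d = 47: Id(47) · 𝟙(282/47) = 47 · 1 = 47
  d = 94: Id(94) · 𝟙(282/94) = 94 · 1 = 94
  d = 141: Id(141) · 𝟙(282/141) = 141 · 1 = 141
  d = 282: Id(282) · 𝟙(282/282) = 282 · 1 = 282
Summing: (Id * 𝟙)(282) = 1 + 2 + 3 + 6 + 47 + 94 + 141 + 282 = 576.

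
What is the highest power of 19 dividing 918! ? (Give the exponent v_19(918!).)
v_19(918!) = 50

Legendre's formula: v_p(n!) = Σ_{k ≥ 1} ⌊n / p^k⌋. For p = 19, n = 918, the terms are:
  ⌊918/19^1⌋ = ⌊918/19⌋ = 48
  ⌊918/19^2⌋ = ⌊918/361⌋ = 2
(the next term ⌊918/19^3⌋ = 0, terminating the sum). Summing: v_19(918!) = 48 + 2 = 50.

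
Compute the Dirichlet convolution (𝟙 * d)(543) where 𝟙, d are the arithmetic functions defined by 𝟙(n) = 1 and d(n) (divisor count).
(𝟙 * d)(543) = 9

Divisors of 543: [1, 3, 181, 543]. For each d | 543:
  d = 1: 𝟙(1) · d(543/1) = 1 · 4 = 4
  d = 3: 𝟙(3) · d(543/3) = 1 · 2 = 2
  d = 181: 𝟙(181) · d(543/181) = 1 · 2 = 2
  d = 543: 𝟙(543) · d(543/543) = 1 · 1 = 1
Summing: (𝟙 * d)(543) = 4 + 2 + 2 + 1 = 9.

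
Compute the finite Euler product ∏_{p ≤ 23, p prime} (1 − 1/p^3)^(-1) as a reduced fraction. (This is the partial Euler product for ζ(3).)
∏ = 580625301352525/483109627290624

The primes p ≤ 23 are [2, 3, 5, 7, 11, 13, 17, 19, 23]. For each prime, (1 − 1/p^3)^(-1) = p^3 / (p^3 − 1). The product is (1 − 1/2^3)^(-1), (1 − 1/3^3)^(-1), (1 − 1/5^3)^(-1), (1 − 1/7^3)^(-1), (1 − 1/11^3)^(-1), (1 − 1/13^3)^(-1), (1 − 1/17^3)^(-1), (1 − 1/19^3)^(-1), (1 − 1/23^3)^(-1) = ∏ p^3 / (p^3 − 1) = 580625301352525/483109627290624.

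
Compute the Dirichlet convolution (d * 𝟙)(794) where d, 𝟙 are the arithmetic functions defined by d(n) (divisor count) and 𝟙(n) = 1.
(d * 𝟙)(794) = 9

Divisors of 794: [1, 2, 397, 794]. For each d | 794:
  d = 1: d(1) · 𝟙(794/1) = 1 · 1 = 1
  d = 2: d(2) · 𝟙(794/2) = 2 · 1 = 2
  d = 397: d(397) · 𝟙(794/397) = 2 · 1 = 2
  d = 794: d(794) · 𝟙(794/794) = 4 · 1 = 4
Summing: (d * 𝟙)(794) = 1 + 2 + 2 + 4 = 9.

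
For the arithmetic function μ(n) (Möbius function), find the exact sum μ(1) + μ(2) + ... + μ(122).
Σ_{n ≤ 122} μ(n) = -2

Compute μ(n) for each 1 ≤ n ≤ 122: μ(1) = 1, μ(2) = -1, μ(3) = -1, μ(4) = 0, μ(5) = -1, μ(6) = 1, μ(7) = -1, μ(8) = 0, μ(9) = 0, μ(10) = 1, μ(11) = -1, μ(12) = 0, μ(13) = -1, μ(14) = 1, μ(15) = 1, μ(16) = 0, μ(17) = -1, μ(18) = 0, μ(19) = -1, μ(20) = 0, μ(21) = 1, μ(22) = 1, μ(23) = -1, μ(24) = 0, μ(25) = 0, μ(26) = 1, μ(27) = 0, μ(28) = 0, μ(29) = -1, μ(30) = -1, μ(31) = -1, μ(32) = 0, μ(33) = 1, μ(34) = 1, μ(35) = 1, μ(36) = 0, μ(37) = -1, μ(38) = 1, μ(39) = 1, μ(40) = 0, μ(41) = -1, μ(42) = -1, μ(43) = -1, μ(44) = 0, μ(45) = 0, μ(46) = 1, μ(47) = -1, μ(48) = 0, μ(49) = 0, μ(50) = 0, μ(51) = 1, μ(52) = 0, μ(53) = -1, μ(54) = 0, μ(55) = 1, μ(56) = 0, μ(57) = 1, μ(58) = 1, μ(59) = -1, μ(60) = 0, μ(61) = -1, μ(62) = 1, μ(63) = 0, μ(64) = 0, μ(65) = 1, μ(66) = -1, μ(67) = -1, μ(68) = 0, μ(69) = 1, μ(70) = -1, μ(71) = -1, μ(72) = 0, μ(73) = -1, μ(74) = 1, μ(75) = 0, μ(76) = 0, μ(77) = 1, μ(78) = -1, μ(79) = -1, μ(80) = 0, μ(81) = 0, μ(82) = 1, μ(83) = -1, μ(84) = 0, μ(85) = 1, μ(86) = 1, μ(87) = 1, μ(88) = 0, μ(89) = -1, μ(90) = 0, μ(91) = 1, μ(92) = 0, μ(93) = 1, μ(94) = 1, μ(95) = 1, μ(96) = 0, μ(97) = -1, μ(98) = 0, μ(99) = 0, μ(100) = 0, μ(101) = -1, μ(102) = -1, μ(103) = -1, μ(104) = 0, μ(105) = -1, μ(106) = 1, μ(107) = -1, μ(108) = 0, μ(109) = -1, μ(110) = -1, μ(111) = 1, μ(112) = 0, μ(113) = -1, μ(114) = -1, μ(115) = 1, μ(116) = 0, μ(117) = 0, μ(118) = 1, μ(119) = 1, μ(120) = 0, μ(121) = 0, μ(122) = 1. Summing all 122 values: -2. (Mertens function M(x) = Σ_{n ≤ x} μ(n); on average M(x) should be small (PNT ⟺ M(x) = o(x)).)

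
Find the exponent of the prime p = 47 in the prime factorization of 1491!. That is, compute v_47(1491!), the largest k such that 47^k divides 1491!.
v_47(1491!) = 31

Legendre's formula: v_p(n!) = Σ_{k ≥ 1} ⌊n / p^k⌋. For p = 47, n = 1491, the terms are:
  ⌊1491/47^1⌋ = ⌊1491/47⌋ = 31
(the next term ⌊1491/47^2⌋ = 0, terminating the sum). Summing: v_47(1491!) = 31 = 31.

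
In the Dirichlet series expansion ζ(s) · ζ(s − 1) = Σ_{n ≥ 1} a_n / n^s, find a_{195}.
σ(195) = 336

In the product (Σ m^0/m^s)(Σ k / k^s) = Σ (Σ_{d | n} d) / n^s, the coefficient of 1/n^s is σ(n) = Σ_{d | n} d. For n = 195, divisors are [1, 3, 5, 13, 15, 39, 65, 195]; summing: σ(195) = 336.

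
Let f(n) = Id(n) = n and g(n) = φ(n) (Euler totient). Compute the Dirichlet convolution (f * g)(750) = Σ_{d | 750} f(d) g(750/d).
(Id * φ)(750) = 6375

Divisors of 750: [1, 2, 3, 5, 6, 10, 15, 25, 30, 50, 75, 125, 150, 250, 375, 750]. For each d | 750:
  d = 1: Id(1) · φ(750/1) = 1 · 200 = 200
  d = 2: Id(2) · φ(750/2) = 2 · 200 = 400
  d = 3: Id(3) · φ(750/3) = 3 · 100 = 300
  d = 5: Id(5) · φ(750/5) = 5 · 40 = 200
  d = 6: Id(6) · φ(750/6) = 6 · 100 = 600
  d = 10: Id(10) · φ(750/10) = 10 · 40 = 400
  d = 15: Id(15) · φ(750/15) = 15 · 20 = 300
  d = 25: Id(25) · φ(750/25) = 25 · 8 = 200
  d = 30: Id(30) · φ(750/30) = 30 · 20 = 600
  d = 50: Id(50) · φ(750/50) = 50 · 8 = 400
  d = 75: Id(75) · φ(750/75) = 75 · 4 = 300
  d = 125: Id(125) · φ(750/125) = 125 · 2 = 250
  d = 150: Id(150) · φ(750/150) = 150 · 4 = 600
  d = 250: Id(250) · φ(750/250) = 250 · 2 = 500
  d = 375: Id(375) · φ(750/375) = 375 · 1 = 375
  d = 750: Id(750) · φ(750/750) = 750 · 1 = 750
Summing: (Id * φ)(750) = 200 + 400 + 300 + 200 + 600 + 400 + 300 + 200 + 600 + 400 + 300 + 250 + 600 + 500 + 375 + 750 = 6375.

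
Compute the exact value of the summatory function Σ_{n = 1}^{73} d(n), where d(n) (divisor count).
Σ_{n ≤ 73} d(n) = 328

Compute d(n) for each 1 ≤ n ≤ 73: d(1) = 1, d(2) = 2, d(3) = 2, d(4) = 3, d(5) = 2, d(6) = 4, d(7) = 2, d(8) = 4, d(9) = 3, d(10) = 4, d(11) = 2, d(12) = 6, d(13) = 2, d(14) = 4, d(15) = 4, d(16) = 5, d(17) = 2, d(18) = 6, d(19) = 2, d(20) = 6, d(21) = 4, d(22) = 4, d(23) = 2, d(24) = 8, d(25) = 3, d(26) = 4, d(27) = 4, d(28) = 6, d(29) = 2, d(30) = 8, d(31) = 2, d(32) = 6, d(33) = 4, d(34) = 4, d(35) = 4, d(36) = 9, d(37) = 2, d(38) = 4, d(39) = 4, d(40) = 8, d(41) = 2, d(42) = 8, d(43) = 2, d(44) = 6, d(45) = 6, d(46) = 4, d(47) = 2, d(48) = 10, d(49) = 3, d(50) = 6, d(51) = 4, d(52) = 6, d(53) = 2, d(54) = 8, d(55) = 4, d(56) = 8, d(57) = 4, d(58) = 4, d(59) = 2, d(60) = 12, d(61) = 2, d(62) = 4, d(63) = 6, d(64) = 7, d(65) = 4, d(66) = 8, d(67) = 2, d(68) = 6, d(69) = 4, d(70) = 8, d(71) = 2, d(72) = 12, d(73) = 2. Summing all 73 values: 328. (Dirichlet's divisor formula: Σ_{n ≤ x} d(n) = x ln(x) + (2γ − 1) x + O(√x). For x = 73, the asymptotic estimate is ≈ 324.48.)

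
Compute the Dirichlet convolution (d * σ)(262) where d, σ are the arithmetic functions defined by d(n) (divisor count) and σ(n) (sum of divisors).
(d * σ)(262) = 670

Divisors of 262: [1, 2, 131, 262]. For each d | 262:
  d = 1: d(1) · σ(262/1) = 1 · 396 = 396
  d = 2: d(2) · σ(262/2) = 2 · 132 = 264
  d = 131: d(131) · σ(262/131) = 2 · 3 = 6
  d = 262: d(262) · σ(262/262) = 4 · 1 = 4
Summing: (d * σ)(262) = 396 + 264 + 6 + 4 = 670.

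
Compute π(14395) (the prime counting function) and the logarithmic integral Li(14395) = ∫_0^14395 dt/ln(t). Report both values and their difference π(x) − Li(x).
π(14395) = 1686;  Li(14395) ≈ 1713.57;  π(x) − Li(x) ≈ -27.57.

Direct count of primes ≤ 14395 gives π(14395) = 1686. Numerical evaluation of the logarithmic integral gives Li(14395) ≈ 1713.57. The difference π(x) − Li(x) ≈ -27.57 is typically negative for small/moderate x (Li(x) overestimates), though Littlewood's theorem shows this sign changes infinitely often.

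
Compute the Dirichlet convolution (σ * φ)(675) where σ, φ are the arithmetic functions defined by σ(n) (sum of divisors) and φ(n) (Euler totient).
(σ * φ)(675) = 8100

Divisors of 675: [1, 3, 5, 9, 15, 25, 27, 45, 75, 135, 225, 675]. For each d | 675:
  d = 1: σ(1) · φ(675/1) = 1 · 360 = 360
  d = 3: σ(3) · φ(675/3) = 4 · 120 = 480
  d = 5: σ(5) · φ(675/5) = 6 · 72 = 432
  d = 9: σ(9) · φ(675/9) = 13 · 40 = 520
  d = 15: σ(15) · φ(675/15) = 24 · 24 = 576
  d = 25: σ(25) · φ(675/25) = 31 · 18 = 558
  d = 27: σ(27) · φ(675/27) = 40 · 20 = 800
  d = 45: σ(45) · φ(675/45) = 78 · 8 = 624
  d = 75: σ(75) · φ(675/75) = 124 · 6 = 744
  d = 135: σ(135) · φ(675/135) = 240 · 4 = 960
  d = 225: σ(225) · φ(675/225) = 403 · 2 = 806
  d = 675: σ(675) · φ(675/675) = 1240 · 1 = 1240
Summing: (σ * φ)(675) = 360 + 480 + 432 + 520 + 576 + 558 + 800 + 624 + 744 + 960 + 806 + 1240 = 8100.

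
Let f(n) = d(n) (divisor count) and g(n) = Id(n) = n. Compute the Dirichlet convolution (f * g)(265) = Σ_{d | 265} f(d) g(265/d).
(d * Id)(265) = 385

Divisors of 265: [1, 5, 53, 265]. For each d | 265:
  d = 1: d(1) · Id(265/1) = 1 · 265 = 265
  d = 5: d(5) · Id(265/5) = 2 · 53 = 106
  d = 53: d(53) · Id(265/53) = 2 · 5 = 10
  d = 265: d(265) · Id(265/265) = 4 · 1 = 4
Summing: (d * Id)(265) = 265 + 106 + 10 + 4 = 385.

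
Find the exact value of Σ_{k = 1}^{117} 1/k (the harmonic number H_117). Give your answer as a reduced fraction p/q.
H_117 = 92871598140184128096692969865041386290666258684529/17379782769567790172972927968296006432665936992320

Direct summation: H_117 = 1 + 1/2 + ... + 1/117. The least common denominator is lcm(1, ..., 117) = 955888052326228459513511038256280353796626534577600; over this denominator the numerator is 955888052326228459513511038256280353796626534577600 + 477944026163114229756755519128140176898313267288800 + 318629350775409486504503679418760117932208844859200 + 238972013081557114878377759564070088449156633644400 + 191177610465245691902702207651256070759325306915520 + 159314675387704743252251839709380058966104422429600 + 136555436046604065644787291179468621970946647796800 + 119486006540778557439188879782035044224578316822200 + 106209783591803162168167893139586705977402948286400 + 95588805232622845951351103825628035379662653457760 + 86898913847838950864864639841480032163329684961600 + 79657337693852371626125919854690029483052211214800 + 73529850178940650731808541404329257984355887275200 + 68277718023302032822393645589734310985473323898400 + 63725870155081897300900735883752023586441768971840 + 59743003270389278719594439891017522112289158411100 + 56228708960366379971383002250369432576272149092800 + 53104891795901581084083946569793352988701474143200 + 50309897490854129448079528329277913357717186030400 + 47794402616311422975675551912814017689831326728880 + 45518478682201355214929097059822873990315549265600 + 43449456923919475432432319920740016081664842480800 + 41560350101140367804935262532881754512896805851200 + 39828668846926185813062959927345014741526105607400 + 38235522093049138380540441530251214151865061383104 + 36764925089470325365904270702164628992177943637600 + 35403261197267720722722631046528901992467649428800 + 34138859011651016411196822794867155492736661949200 + 32961656976766498603914173732975184613676777054400 + 31862935077540948650450367941876011793220884485920 + 30835098462136401919790678653428398509568597889600 + 29871501635194639359797219945508761056144579205550 + 28966304615946316954954879947160010721109894987200 + 28114354480183189985691501125184716288136074546400 + 27311087209320813128957458235893724394189329559360 + 26552445897950790542041973284896676494350737071600 + 25834812225033201608473271304223793345854771204800 + 25154948745427064724039764164638956678858593015200 + 24509950059646883577269513801443085994785295758400 + 23897201308155711487837775956407008844915663364440 + 23314342739664108768622220445275130580405525233600 + 22759239341100677607464548529911436995157774632800 + 22229954705261126965430489261773961716200617083200 + 21724728461959737716216159960370008040832421240400 + 21241956718360632433633578627917341195480589657280 + 20780175050570183902467631266440877256448402925600 + 20338043666515499138585341239495326676523968820800 + 19914334423463092906531479963672507370763052803700 + 19507919435229152234969613025638374567278092542400 + 19117761046524569190270220765125607075932530691552 + 18742902986788793323794334083456477525424049697600 + 18382462544735162682952135351082314496088971818800 + 18035623628796763387047378080307176486728802539200 + 17701630598633860361361315523264450996233824714400 + 17379782769567790172972927968296006432665936992320 + 17069429505825508205598411397433577746368330974600 + 16769965830284709816026509443092637785905728676800 + 16480828488383249301957086866487592306838388527200 + 16201492412308956940906966750106446674519093806400 + 15931467538770474325225183970938005896610442242960 + 15670295939774237041205098987807874652403713681600 + 15417549231068200959895339326714199254784298944800 + 15172826227400451738309699019940957996771849755200 + 14935750817597319679898609972754380528072289602775 + 14705970035788130146361708280865851596871177455040 + 14483152307973158477477439973580005360554947493600 + 14266985855615350141992702063526572444725769172800 + 14057177240091594992845750562592358144068037273200 + 13853450033713455934978420844293918170965601950400 + 13655543604660406564478729117946862197094664779680 + 13463212004594767035401563919102540194318683585600 + 13276222948975395271020986642448338247175368535800 + 13094356881181211774157685455565484298583925131200 + 12917406112516600804236635652111896672927385602400 + 12745174031016379460180147176750404717288353794368 + 12577474372713532362019882082319478339429296507600 + 12414130549691278694980662834497147451904240708800 + 12254975029823441788634756900721542997392647879200 + 12099848763623145057133051117168105744261095374400 + 11948600654077855743918887978203504422457831682220 + 11801087065755906907574210348842967330822549809600 + 11657171369832054384311110222637565290202762616800 + 11516723522002752524259169135617835587911163067200 + 11379619670550338803732274264955718497578887316400 + 11245741792073275994276600450073886515254429818560 + 11114977352630563482715244630886980858100308541600 + 10987218992255499534638057910991728204558925684800 + 10862364230979868858108079980185004020416210620200 + 10740315194676724264196753238834610716816028478400 + 10620978359180316216816789313958670597740294828640 + 10504264311277235818829791629189893997765126753600 + 10390087525285091951233815633220438628224201462800 + 10278366154045467306596892884476132836522865963200 + 10169021833257749569292670619747663338261984410400 + 10061979498170825889615905665855582671543437206080 + 9957167211731546453265739981836253685381526401850 + 9854516003363179994984649878930725296872438500800 + 9753959717614576117484806512819187283639046271200 + 9655434871982105651651626649053336907036631662400 + 9558880523262284595135110382562803537966265345776 + 9464238141843846133797138992636439146501252817600 + 9371451493394396661897167041728238762712024848800 + 9280466527439111257412728526760003434918704219200 + 9191231272367581341476067675541157248044485909400 + 9103695736440271042985819411964574798063109853120 + 9017811814398381693523689040153588243364401269600 + 8933533199310546350593561105198881811183425556800 + 8850815299316930180680657761632225498116912357200 + 8769615158956224399206523286754865631161711326400 + 8689891384783895086486463984148003216332968496160 + 8611604075011067202824423768074597781951590401600 + 8534714752912754102799205698716788873184165487300 + 8459186303771933270031071135011330564571916235200 + 8384982915142354908013254721546318892952864338400 + 8312070020228073560987052506576350902579361170240 + 8240414244191624650978543433243796153419194263600 + 8169983353215627859089837933814361998261765252800 = 5107937897710127045318113342577276245986644227649095, so H_117 = 5107937897710127045318113342577276245986644227649095/955888052326228459513511038256280353796626534577600; reducing by gcd(5107937897710127045318113342577276245986644227649095, 955888052326228459513511038256280353796626534577600) = 55 gives 92871598140184128096692969865041386290666258684529/17379782769567790172972927968296006432665936992320 ≈ 5.34366. (The PNT-adjacent estimate ln(117) + γ ≈ 5.33939 matches within O(1/n).)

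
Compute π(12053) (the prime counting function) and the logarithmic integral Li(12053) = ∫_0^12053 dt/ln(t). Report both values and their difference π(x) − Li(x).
π(12053) = 1444;  Li(12053) ≈ 1466.74;  π(x) − Li(x) ≈ -22.74.

Direct count of primes ≤ 12053 gives π(12053) = 1444. Numerical evaluation of the logarithmic integral gives Li(12053) ≈ 1466.74. The difference π(x) − Li(x) ≈ -22.74 is typically negative for small/moderate x (Li(x) overestimates), though Littlewood's theorem shows this sign changes infinitely often.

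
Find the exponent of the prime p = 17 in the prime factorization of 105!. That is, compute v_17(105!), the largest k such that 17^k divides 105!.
v_17(105!) = 6

Legendre's formula: v_p(n!) = Σ_{k ≥ 1} ⌊n / p^k⌋. For p = 17, n = 105, the terms are:
  ⌊105/17^1⌋ = ⌊105/17⌋ = 6
(the next term ⌊105/17^2⌋ = 0, terminating the sum). Summing: v_17(105!) = 6 = 6.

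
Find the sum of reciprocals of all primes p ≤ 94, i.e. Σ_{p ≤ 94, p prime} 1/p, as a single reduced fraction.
Σ 1/p = 42605658161771733665696611824842057/23768741896345550770650537601358310

π(94) = 24, so the primes ≤ 94 are [2, 3, 5, 7, 11, 13, 17, 19, 23, 29, 31, 37, 41, 43, 47, 53, 59, 61, 67, 71, 73, 79, 83, 89]. Summing 1/p over these primes: 42605658161771733665696611824842057/23768741896345550770650537601358310 ≈ 1.7925. Mertens estimate ln ln(94) + 0.2615 ≈ 1.7751.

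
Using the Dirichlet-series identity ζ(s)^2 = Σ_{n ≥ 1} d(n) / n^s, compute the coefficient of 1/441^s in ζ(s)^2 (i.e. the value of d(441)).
d(441) = 9

ζ(s)^2 = (Σ 1/m^s)(Σ 1/k^s). The coefficient of 1/n^s in the product is the number of ordered pairs (m, k) with mk = n, which equals d(n). For n = 441, divisors are [1, 3, 7, 9, 21, 49, 63, 147, 441], so d(441) = 9.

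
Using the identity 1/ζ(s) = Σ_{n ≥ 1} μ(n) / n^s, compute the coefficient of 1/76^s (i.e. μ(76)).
μ(76) = 0

Factor n = 76 = 2^2 · 19. μ(n) = 0 if any exponent ≥ 2 (not squarefree); otherwise μ(n) = (−1)^{ω(n)} where ω(n) is the number of distinct prime factors. Applying: μ(76) = 0.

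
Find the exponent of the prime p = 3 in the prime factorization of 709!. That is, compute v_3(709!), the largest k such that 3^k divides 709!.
v_3(709!) = 350

Legendre's formula: v_p(n!) = Σ_{k ≥ 1} ⌊n / p^k⌋. For p = 3, n = 709, the terms are:
  ⌊709/3^1⌋ = ⌊709/3⌋ = 236
  ⌊709/3^2⌋ = ⌊709/9⌋ = 78
  ⌊709/3^3⌋ = ⌊709/27⌋ = 26
  ⌊709/3^4⌋ = ⌊709/81⌋ = 8
  ⌊709/3^5⌋ = ⌊709/243⌋ = 2
(the next term ⌊709/3^6⌋ = 0, terminating the sum). Summing: v_3(709!) = 236 + 78 + 26 + 8 + 2 = 350.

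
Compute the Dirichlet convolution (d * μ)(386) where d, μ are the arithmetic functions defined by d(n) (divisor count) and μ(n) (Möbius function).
(d * μ)(386) = 1

Divisors of 386: [1, 2, 193, 386]. For each d | 386:
  d = 1: d(1) · μ(386/1) = 1 · 1 = 1
  d = 2: d(2) · μ(386/2) = 2 · -1 = -2
  d = 193: d(193) · μ(386/193) = 2 · -1 = -2
  d = 386: d(386) · μ(386/386) = 4 · 1 = 4
Summing: (d * μ)(386) = 1 + -2 + -2 + 4 = 1.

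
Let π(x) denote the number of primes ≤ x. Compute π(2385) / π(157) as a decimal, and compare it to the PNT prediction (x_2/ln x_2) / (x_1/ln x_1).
π(2385)/π(157) = 354/37 ≈ 9.5676;  PNT prediction ≈ 9.8766.

π(157) = 37 and π(2385) = 354, so π(2385)/π(157) ≈ 9.5676. The PNT-predicted ratio is (2385/ln(2385)) / (157/ln(157)) ≈ 9.8766. The two agree to within a few percent, as expected.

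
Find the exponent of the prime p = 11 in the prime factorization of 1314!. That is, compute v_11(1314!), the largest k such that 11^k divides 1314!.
v_11(1314!) = 129

Legendre's formula: v_p(n!) = Σ_{k ≥ 1} ⌊n / p^k⌋. For p = 11, n = 1314, the terms are:
  ⌊1314/11^1⌋ = ⌊1314/11⌋ = 119
  ⌊1314/11^2⌋ = ⌊1314/121⌋ = 10
(the next term ⌊1314/11^3⌋ = 0, terminating the sum). Summing: v_11(1314!) = 119 + 10 = 129.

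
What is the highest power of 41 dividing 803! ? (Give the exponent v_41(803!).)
v_41(803!) = 19

Legendre's formula: v_p(n!) = Σ_{k ≥ 1} ⌊n / p^k⌋. For p = 41, n = 803, the terms are:
  ⌊803/41^1⌋ = ⌊803/41⌋ = 19
(the next term ⌊803/41^2⌋ = 0, terminating the sum). Summing: v_41(803!) = 19 = 19.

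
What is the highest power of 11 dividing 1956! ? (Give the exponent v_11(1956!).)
v_11(1956!) = 194

Legendre's formula: v_p(n!) = Σ_{k ≥ 1} ⌊n / p^k⌋. For p = 11, n = 1956, the terms are:
  ⌊1956/11^1⌋ = ⌊1956/11⌋ = 177
  ⌊1956/11^2⌋ = ⌊1956/121⌋ = 16
  ⌊1956/11^3⌋ = ⌊1956/1331⌋ = 1
(the next term ⌊1956/11^4⌋ = 0, terminating the sum). Summing: v_11(1956!) = 177 + 16 + 1 = 194.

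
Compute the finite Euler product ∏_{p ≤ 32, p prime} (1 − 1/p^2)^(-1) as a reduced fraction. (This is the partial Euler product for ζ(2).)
∏ = 82920037520482019/50722704772300800

The primes p ≤ 32 are [2, 3, 5, 7, 11, 13, 17, 19, 23, 29, 31]. For each prime, (1 − 1/p^2)^(-1) = p^2 / (p^2 − 1). The product is (1 − 1/2^2)^(-1), (1 − 1/3^2)^(-1), (1 − 1/5^2)^(-1), (1 − 1/7^2)^(-1), (1 − 1/11^2)^(-1), (1 − 1/13^2)^(-1), (1 − 1/17^2)^(-1), (1 − 1/19^2)^(-1), (1 − 1/23^2)^(-1), (1 − 1/29^2)^(-1), (1 − 1/31^2)^(-1) = ∏ p^2 / (p^2 − 1) = 82920037520482019/50722704772300800.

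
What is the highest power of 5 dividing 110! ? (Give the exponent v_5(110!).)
v_5(110!) = 26

Legendre's formula: v_p(n!) = Σ_{k ≥ 1} ⌊n / p^k⌋. For p = 5, n = 110, the terms are:
  ⌊110/5^1⌋ = ⌊110/5⌋ = 22
  ⌊110/5^2⌋ = ⌊110/25⌋ = 4
(the next term ⌊110/5^3⌋ = 0, terminating the sum). Summing: v_5(110!) = 22 + 4 = 26.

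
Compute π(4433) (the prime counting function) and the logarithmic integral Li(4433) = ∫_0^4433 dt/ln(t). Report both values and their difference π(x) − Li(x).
π(4433) = 602;  Li(4433) ≈ 617.24;  π(x) − Li(x) ≈ -15.24.

Direct count of primes ≤ 4433 gives π(4433) = 602. Numerical evaluation of the logarithmic integral gives Li(4433) ≈ 617.24. The difference π(x) − Li(x) ≈ -15.24 is typically negative for small/moderate x (Li(x) overestimates), though Littlewood's theorem shows this sign changes infinitely often.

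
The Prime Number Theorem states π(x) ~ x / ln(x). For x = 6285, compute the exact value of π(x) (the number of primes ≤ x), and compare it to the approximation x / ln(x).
π(6285) = 817;  x/ln(x) ≈ 718.62;  relative error ≈ 12.04%.

Directly count primes up to 6285: π(6285) = 817. The PNT approximation gives 6285/ln(6285) ≈ 6285/8.74592 ≈ 718.62. Relative error (π(x) − x/ln(x)) / π(x) ≈ 12.04%; the approximation is known to undercount slightly (Li(x) is a better estimate).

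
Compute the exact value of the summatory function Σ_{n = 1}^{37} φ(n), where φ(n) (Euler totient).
Σ_{n ≤ 37} φ(n) = 432

Compute φ(n) for each 1 ≤ n ≤ 37: φ(1) = 1, φ(2) = 1, φ(3) = 2, φ(4) = 2, φ(5) = 4, φ(6) = 2, φ(7) = 6, φ(8) = 4, φ(9) = 6, φ(10) = 4, φ(11) = 10, φ(12) = 4, φ(13) = 12, φ(14) = 6, φ(15) = 8, φ(16) = 8, φ(17) = 16, φ(18) = 6, φ(19) = 18, φ(20) = 8, φ(21) = 12, φ(22) = 10, φ(23) = 22, φ(24) = 8, φ(25) = 20, φ(26) = 12, φ(27) = 18, φ(28) = 12, φ(29) = 28, φ(30) = 8, φ(31) = 30, φ(32) = 16, φ(33) = 20, φ(34) = 16, φ(35) = 24, φ(36) = 12, φ(37) = 36. Summing all 37 values: 432. (Average order: Σ_{n ≤ x} φ(n) ~ (3/π²) x². For x = 37, (3/π²)·37² ≈ 416.13.)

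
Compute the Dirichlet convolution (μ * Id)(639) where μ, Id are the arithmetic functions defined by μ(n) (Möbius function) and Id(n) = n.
(μ * Id)(639) = 420

Divisors of 639: [1, 3, 9, 71, 213, 639]. For each d | 639:
  d = 1: μ(1) · Id(639/1) = 1 · 639 = 639
  d = 3: μ(3) · Id(639/3) = -1 · 213 = -213
  d = 9: μ(9) · Id(639/9) = 0 · 71 = 0
  d = 71: μ(71) · Id(639/71) = -1 · 9 = -9
  d = 213: μ(213) · Id(639/213) = 1 · 3 = 3
  d = 639: μ(639) · Id(639/639) = 0 · 1 = 0
Summing: (μ * Id)(639) = 639 + -213 + 0 + -9 + 3 + 0 = 420.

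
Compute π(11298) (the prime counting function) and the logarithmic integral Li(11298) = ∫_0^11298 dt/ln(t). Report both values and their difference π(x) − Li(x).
π(11298) = 1365;  Li(11298) ≈ 1386.12;  π(x) − Li(x) ≈ -21.12.

Direct count of primes ≤ 11298 gives π(11298) = 1365. Numerical evaluation of the logarithmic integral gives Li(11298) ≈ 1386.12. The difference π(x) − Li(x) ≈ -21.12 is typically negative for small/moderate x (Li(x) overestimates), though Littlewood's theorem shows this sign changes infinitely often.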